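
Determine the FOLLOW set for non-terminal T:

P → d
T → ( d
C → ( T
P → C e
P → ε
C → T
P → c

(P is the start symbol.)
{ 'e' }

To compute FOLLOW(T), find every occurrence of T on a right-hand side N → α T β: add FIRST(β) \ {ε}, and if β is empty or nullable also add FOLLOW(N). Iterate to a fixed point.

In C → ( T: T is at the end, add FOLLOW(C)
In C → T: T is at the end, add FOLLOW(C)

The FOLLOW sets referred to above (computed the same way, to a fixed point):
  FOLLOW(C) = { 'e' }

Taking the union: FOLLOW(T) = { 'e' }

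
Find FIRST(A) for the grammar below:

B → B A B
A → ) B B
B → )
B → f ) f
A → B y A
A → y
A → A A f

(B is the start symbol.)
To compute FIRST(A), examine every production with A on the left-hand side, reading each right-hand side left to right until a non-nullable symbol is reached.

FIRST sets of the other non-terminals involved (by the same procedure, iterated to a fixed point):
  FIRST(B) = { ')', 'f' }

From A → ) B B:
  - ')' is a terminal: add ')' and stop
From A → B y A:
  - B is a non-terminal: add FIRST(B) \ {ε} = { ')', 'f' }
    B is not nullable, so stop
From A → y:
  - y is a terminal: add 'y' and stop
From A → A A f:
  - A is the symbol being defined: contributes nothing new
    A is not nullable, so stop

Collecting: FIRST(A) = { ')', 'f', 'y' }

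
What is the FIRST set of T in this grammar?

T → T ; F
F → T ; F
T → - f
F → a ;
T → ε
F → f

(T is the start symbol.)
{ '-', ';', ε }

From T → T ; F:
  - T is the symbol being defined: contributes nothing new
    T is nullable, so continue to the next symbol
  - ';' is a terminal: add ';' and stop
From T → - f:
  - '-' is a terminal: add '-' and stop
From T → ε:
  - ε-production, so ε ∈ FIRST(T)

Collecting: FIRST(T) = { '-', ';', ε }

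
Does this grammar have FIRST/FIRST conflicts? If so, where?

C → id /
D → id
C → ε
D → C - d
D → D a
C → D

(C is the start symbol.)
A FIRST/FIRST conflict occurs when two productions N → α and N → β for the same non-terminal have FIRST(α) ∩ FIRST(β) ≠ ∅ (with ε ∈ FIRST of a nullable right-hand side, so two nullable alternatives also conflict).

FIRST sets of the non-terminals at (or reachable through a nullable prefix from) the front of some alternative:
  FIRST(D) = { '-', 'id' }
  FIRST(C) = { '-', 'id', ε }

Productions for C:
  C → id /: FIRST = { 'id' }
  C → ε: FIRST = { ε }
  C → D: FIRST = { '-', 'id' }
Productions for D:
  D → id: FIRST = { 'id' }
  D → C - d: FIRST = { '-', 'id' }
  D → D a: FIRST = { '-', 'id' }

Conflict for C: C → id / and C → D
  Overlap: { 'id' }
Conflict for D: D → id and D → C - d
  Overlap: { 'id' }
Conflict for D: D → id and D → D a
  Overlap: { 'id' }
Conflict for D: D → C - d and D → D a
  Overlap: { '-', 'id' }

Answer: Yes. C → id '/' / C → D on { 'id' }; D → id / D → C '-' d on { 'id' }; D → id / D → D a on { 'id' }; D → C '-' d / D → D a on { '-', 'id' }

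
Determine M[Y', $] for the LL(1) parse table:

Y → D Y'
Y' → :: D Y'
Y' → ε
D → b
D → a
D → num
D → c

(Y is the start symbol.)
Y' → ε

To find M[Y', $], we find productions for Y' where $ is in the predict set (PREDICT(N → α) = (FIRST(α) \ {ε}) ∪ (FOLLOW(N) if α ⇒* ε)).

Relevant sets:
  FOLLOW(Y') = { $ }

Y' → :: D Y': PREDICT = { '::' }
Y' → ε: PREDICT = { $ }
  $ is in predict set, so this production goes in M[Y', $]

M[Y', $] = Y' → ε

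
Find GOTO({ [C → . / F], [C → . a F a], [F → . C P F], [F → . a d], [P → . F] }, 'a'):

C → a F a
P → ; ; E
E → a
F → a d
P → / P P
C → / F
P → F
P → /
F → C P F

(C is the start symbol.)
{ [C → . / F], [C → . a F a], [C → a . F a], [F → . C P F], [F → . a d], [F → a . d] }

GOTO(I, 'a') = CLOSURE({ [A → αX.β] : [A → α.Xβ] ∈ I, X = 'a' })

Items with dot before 'a', with the dot advanced:
  [C → . a F a] → [C → a . F a]
  [F → . a d] → [F → a . d]
Closure of the advanced items:
  [C → a . F a] has the dot before F: add [F → . a d], [F → . C P F]
  [F → . C P F] has the dot before C: add [C → . a F a], [C → . / F]

GOTO = { [C → . / F], [C → . a F a], [C → a . F a], [F → . C P F], [F → . a d], [F → a . d] }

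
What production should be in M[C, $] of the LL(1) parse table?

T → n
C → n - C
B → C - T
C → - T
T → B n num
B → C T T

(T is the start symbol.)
Empty (error entry)

To find M[C, $], we find productions for C where $ is in the predict set (PREDICT(N → α) = (FIRST(α) \ {ε}) ∪ (FOLLOW(N) if α ⇒* ε)).

C → n - C: PREDICT = { 'n' }
C → - T: PREDICT = { '-' }

M[C, $] is empty (no production applies)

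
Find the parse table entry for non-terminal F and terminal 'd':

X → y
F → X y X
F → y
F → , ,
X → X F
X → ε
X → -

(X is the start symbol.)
To find M[F, 'd'], we find productions for F where 'd' is in the predict set (PREDICT(N → α) = (FIRST(α) \ {ε}) ∪ (FOLLOW(N) if α ⇒* ε)).

Relevant sets:
  FIRST(X) = { ',', '-', 'y', ε }

F → X y X: PREDICT = { ',', '-', 'y' }
F → y: PREDICT = { 'y' }
F → , ,: PREDICT = { ',' }

M[F, 'd'] is empty (no production applies)

Answer: Empty (error entry)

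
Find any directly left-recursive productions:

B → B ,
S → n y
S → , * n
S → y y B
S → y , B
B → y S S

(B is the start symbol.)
Direct left recursion occurs when N → N α for some non-terminal N (the right-hand side begins with the left-hand side itself).

B → B ,: LEFT RECURSIVE (starts with B)
S → n y: starts with n
S → , * n: starts with ','
S → y y B: starts with y
S → y , B: starts with y
B → y S S: starts with y

The grammar has direct left recursion on: B.

Answer: Yes, B is left-recursive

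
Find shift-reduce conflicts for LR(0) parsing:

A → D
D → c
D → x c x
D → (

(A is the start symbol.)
No shift-reduce conflicts

Augment with A' → A and build the canonical LR(0) collection (I0 = CLOSURE({[A' → . A]}), then GOTO on every symbol after a dot until no new states appear). It has 8 states:
  I0: { [A → . D], [A' → . A], [D → . (], [D → . c], [D → . x c x] }  — shift
  I1: { [D → ( .] }  — reduce
  I2: { [A' → A .] }  — accept
  I3: { [A → D .] }  — reduce
  I4: { [D → c .] }  — reduce
  I5: { [D → x . c x] }  — shift
  I6: { [D → x c . x] }  — shift
  I7: { [D → x c x .] }  — reduce

No state contains both a complete item and a shift item.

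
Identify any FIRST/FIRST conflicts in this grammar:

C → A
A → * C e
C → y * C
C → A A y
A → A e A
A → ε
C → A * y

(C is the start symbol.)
Yes. C → A / C → A A y on { '*', 'e' }; C → A / C → A '*' y on { '*', 'e' }; C → y '*' C / C → A A y on { 'y' }; C → A A y / C → A '*' y on { '*', 'e' }; A → '*' C e / A → A e A on { '*' }

A FIRST/FIRST conflict occurs when two productions N → α and N → β for the same non-terminal have FIRST(α) ∩ FIRST(β) ≠ ∅ (with ε ∈ FIRST of a nullable right-hand side, so two nullable alternatives also conflict).

FIRST sets of the non-terminals at (or reachable through a nullable prefix from) the front of some alternative:
  FIRST(A) = { '*', 'e', ε }

Productions for C:
  C → A: FIRST = { '*', 'e', ε }
  C → y * C: FIRST = { 'y' }
  C → A A y: FIRST = { '*', 'e', 'y' }
  C → A * y: FIRST = { '*', 'e' }
Productions for A:
  A → * C e: FIRST = { '*' }
  A → A e A: FIRST = { '*', 'e' }
  A → ε: FIRST = { ε }

Conflict for C: C → A and C → A A y
  Overlap: { '*', 'e' }
Conflict for C: C → A and C → A * y
  Overlap: { '*', 'e' }
Conflict for C: C → y * C and C → A A y
  Overlap: { 'y' }
Conflict for C: C → A A y and C → A * y
  Overlap: { '*', 'e' }
Conflict for A: A → * C e and A → A e A
  Overlap: { '*' }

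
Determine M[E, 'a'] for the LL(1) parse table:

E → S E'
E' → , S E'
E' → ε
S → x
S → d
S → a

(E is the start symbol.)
To find M[E, 'a'], we find productions for E where 'a' is in the predict set (PREDICT(N → α) = (FIRST(α) \ {ε}) ∪ (FOLLOW(N) if α ⇒* ε)).

Relevant sets:
  FIRST(S) = { 'a', 'd', 'x' }

E → S E': PREDICT = { 'a', 'd', 'x' }
  'a' is in predict set, so this production goes in M[E, 'a']

M[E, 'a'] = E → S E'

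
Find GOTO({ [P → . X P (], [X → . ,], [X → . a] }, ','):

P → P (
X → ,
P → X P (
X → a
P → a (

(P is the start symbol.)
GOTO(I, ',') = CLOSURE({ [A → αX.β] : [A → α.Xβ] ∈ I, X = ',' })

Items with dot before ',', with the dot advanced:
  [X → . ,] → [X → , .]
Closure adds nothing (no advanced item has the dot before a non-terminal).

GOTO = { [X → , .] }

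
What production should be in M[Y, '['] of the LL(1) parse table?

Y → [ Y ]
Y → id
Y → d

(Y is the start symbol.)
Y → [ Y ]

To find M[Y, '['], we find productions for Y where '[' is in the predict set (PREDICT(N → α) = (FIRST(α) \ {ε}) ∪ (FOLLOW(N) if α ⇒* ε)).

Y → [ Y ]: PREDICT = { '[' }
  '[' is in predict set, so this production goes in M[Y, '[']
Y → id: PREDICT = { 'id' }
Y → d: PREDICT = { 'd' }

M[Y, '['] = Y → [ Y ]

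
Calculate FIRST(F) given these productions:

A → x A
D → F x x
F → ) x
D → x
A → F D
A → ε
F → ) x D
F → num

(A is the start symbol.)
To compute FIRST(F), examine every production with F on the left-hand side, reading each right-hand side left to right until a non-nullable symbol is reached.

From F → ) x:
  - ')' is a terminal: add ')' and stop
From F → ) x D:
  - ')' is a terminal: add ')' and stop
From F → num:
  - num is a terminal: add 'num' and stop

Collecting: FIRST(F) = { ')', 'num' }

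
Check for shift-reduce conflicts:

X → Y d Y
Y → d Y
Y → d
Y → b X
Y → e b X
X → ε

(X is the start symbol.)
Yes — I0: [X → .] vs [Y → . b X]; I3: [X → .] vs [Y → . b X]; I4: [Y → d .] vs [Y → . b X]; I6: [X → .] vs [Y → . b X]

Augment with X' → X and build the canonical LR(0) collection (I0 = CLOSURE({[X' → . X]}), then GOTO on every symbol after a dot until no new states appear). It has 12 states:
  I0: { [X → . Y d Y], [X → .], [X' → . X], [Y → . b X], [Y → . d Y], [Y → . d], [Y → . e b X] }  — shift, reduce
  I1: { [X' → X .] }  — accept
  I2: { [X → Y . d Y] }  — shift
  I3: { [X → . Y d Y], [X → .], [Y → . b X], [Y → . d Y], [Y → . d], [Y → . e b X], [Y → b . X] }  — shift, reduce
  I4: { [Y → . b X], [Y → . d Y], [Y → . d], [Y → . e b X], [Y → d . Y], [Y → d .] }  — shift, reduce
  I5: { [Y → e . b X] }  — shift
  I6: { [X → . Y d Y], [X → .], [Y → . b X], [Y → . d Y], [Y → . d], [Y → . e b X], [Y → e b . X] }  — shift, reduce
  I7: { [Y → e b X .] }  — reduce
  I8: { [Y → d Y .] }  — reduce
  I9: { [Y → b X .] }  — reduce
  I10: { [X → Y d . Y], [Y → . b X], [Y → . d Y], [Y → . d], [Y → . e b X] }  — shift
  I11: { [X → Y d Y .] }  — reduce

I0 contains reduce item [X → .] and shift items [Y → . b X], [Y → . d], [Y → . d Y], [Y → . e b X] — shift-reduce conflict.
I3 contains reduce item [X → .] and shift items [Y → . b X], [Y → . d], [Y → . d Y], [Y → . e b X] — shift-reduce conflict.
I4 contains reduce item [Y → d .] and shift items [Y → . b X], [Y → . d], [Y → . d Y], [Y → . e b X] — shift-reduce conflict.
I6 contains reduce item [X → .] and shift items [Y → . b X], [Y → . d], [Y → . d Y], [Y → . e b X] — shift-reduce conflict.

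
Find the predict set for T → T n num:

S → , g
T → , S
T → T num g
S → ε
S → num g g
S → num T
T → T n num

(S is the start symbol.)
PREDICT(T → T n num) = (FIRST(RHS) \ {ε}) ∪ (FOLLOW(T) if ε ∈ FIRST(RHS), i.e. RHS ⇒* ε)
FIRST(T) = { ',' }
FIRST(T n num) = { ',' }
ε ∉ FIRST(T n num), so FOLLOW(T) is not added.
PREDICT(T → T n num) = { ',' }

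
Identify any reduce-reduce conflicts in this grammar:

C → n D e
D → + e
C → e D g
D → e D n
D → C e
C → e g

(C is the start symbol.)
No reduce-reduce conflicts

A reduce-reduce conflict occurs when an LR(0) state has two complete items [A → α .] and [B → β .] — both call for a reduction, and with no lookahead the parser cannot choose between them.

Augment with C' → C and build the canonical LR(0) collection (I0 = CLOSURE({[C' → . C]}), then GOTO on every symbol after a dot until no new states appear). It has 16 states:
  I0: { [C → . e D g], [C → . e g], [C → . n D e], [C' → . C] }  — shift
  I1: { [C' → C .] }  — accept
  I2: { [C → . e D g], [C → . e g], [C → . n D e], [C → e . D g], [C → e . g], [D → . + e], [D → . C e], [D → . e D n] }  — shift
  I3: { [C → . e D g], [C → . e g], [C → . n D e], [C → n . D e], [D → . + e], [D → . C e], [D → . e D n] }  — shift
  I4: { [D → + . e] }  — shift
  I5: { [D → C . e] }  — shift
  I6: { [C → n D . e] }  — shift
  I7: { [C → . e D g], [C → . e g], [C → . n D e], [C → e . D g], [C → e . g], [D → . + e], [D → . C e], [D → . e D n], [D → e . D n] }  — shift
  I8: { [C → e D . g], [D → e D . n] }  — shift
  I9: { [C → e g .] }  — reduce
  I10: { [C → e D g .] }  — reduce
  I11: { [D → e D n .] }  — reduce
  I12: { [C → n D e .] }  — reduce
  I13: { [D → C e .] }  — reduce
  I14: { [D → + e .] }  — reduce
  I15: { [C → e D . g] }  — shift

No state contains more than one complete item.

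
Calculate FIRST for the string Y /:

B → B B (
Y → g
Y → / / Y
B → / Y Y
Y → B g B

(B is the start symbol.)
{ '/', 'g' }

FIRST sets of the non-terminals involved (from the grammar, by fixed-point iteration):
  FIRST(Y) = { '/', 'g' }

To compute FIRST(Y /), process the symbols left to right:
Symbol Y is a non-terminal. Add FIRST(Y) \ {ε} = { '/', 'g' }
Y is not nullable (ε ∉ FIRST(Y)), so stop here.
FIRST(Y /) = { '/', 'g' }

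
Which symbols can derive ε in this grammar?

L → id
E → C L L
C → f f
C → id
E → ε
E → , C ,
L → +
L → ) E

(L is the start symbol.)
{ 'E' }

ε-productions: E → ε
So E is immediately nullable.
No further non-terminal can be added: every production for the remaining non-terminals contains a terminal or a non-nullable non-terminal.
Nullable = { 'E' }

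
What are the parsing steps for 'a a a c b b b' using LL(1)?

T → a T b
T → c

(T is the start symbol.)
LL(1) parsing maintains a stack (initially the start symbol over $) and the input. At each step: if the stack top is a terminal, match it against the current input token; if it is a non-terminal N, replace it with the RHS of M[N, lookahead] (the unique production whose predict set contains the lookahead).

Stack is shown with the top on the left.

Stack        Input            Action
------------------------------------
T $          a a a c b b b $  output T → a T b
a T b $      a a a c b b b $  match 'a'
T b $        a a c b b b $    output T → a T b
a T b b $    a a c b b b $    match 'a'
T b b $      a c b b b $      output T → a T b
a T b b b $  a c b b b $      match 'a'
T b b b $    c b b b $        output T → c
c b b b $    c b b b $        match 'c'
b b b $      b b b $          match 'b'
b b $        b b $            match 'b'
b $          b $              match 'b'
$            $                accept

The string is accepted.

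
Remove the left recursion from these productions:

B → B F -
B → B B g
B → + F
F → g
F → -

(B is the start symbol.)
B is directly left-recursive. The standard transformation for
  A → A α₁ | ... | A α_m | β₁ | ... | β_n
is
  A  → β₁ A' | ... | β_n A'
  A' → α₁ A' | ... | α_m A' | ε

B → + F becomes B → + F B'
B → B F - becomes B' → F - B'
B → B B g becomes B' → B g B'
Add B' → ε

Productions for other non-terminals are unchanged:
  F → g
  F → -

Resulting grammar:
B → + F B'
B' → F - B'
B' → B g B'
B' → ε
F → g
F → -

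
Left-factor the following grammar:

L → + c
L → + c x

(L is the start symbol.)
L → + c L'
L' → ε
L' → x

Left-factoring transforms A → αβ₁ | αβ₂ into A → αA' and A' → β₁ | β₂
(α is the longest common prefix among the alternatives). Repeat until
no nonterminal has two alternatives with a common prefix.

Round 1: L has alternatives sharing prefix '+ c'. Introduce L': L → + c L'
  Add: L' → ε
  Add: L' → x

No remaining common prefixes — done.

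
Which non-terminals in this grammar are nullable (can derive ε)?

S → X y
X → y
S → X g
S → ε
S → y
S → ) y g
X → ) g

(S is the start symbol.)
{ 'S' }

ε-productions: S → ε
So S is immediately nullable.
No further non-terminal can be added: every production for the remaining non-terminals contains a terminal or a non-nullable non-terminal.
Nullable = { 'S' }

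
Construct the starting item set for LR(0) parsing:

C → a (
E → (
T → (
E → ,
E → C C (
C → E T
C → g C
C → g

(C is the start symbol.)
{ [C → . E T], [C → . a (], [C → . g C], [C → . g], [C' → . C], [E → . (], [E → . ,], [E → . C C (] }

First, augment the grammar with C' → C
I₀ = CLOSURE({ [C' → . C] }):
  [C' → . C] has the dot before C: add [C → . a (], [C → . E T], [C → . g C], [C → . g]
  [C → . E T] has the dot before E: add [E → . (], [E → . ,], [E → . C C (]
No further items can be added.

I₀ = { [C → . E T], [C → . a (], [C → . g C], [C → . g], [C' → . C], [E → . (], [E → . ,], [E → . C C (] }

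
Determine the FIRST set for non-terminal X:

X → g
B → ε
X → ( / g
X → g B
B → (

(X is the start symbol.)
{ '(', 'g' }

From X → g:
  - g is a terminal: add 'g' and stop
From X → ( / g:
  - '(' is a terminal: add '(' and stop
From X → g B:
  - g is a terminal: add 'g' and stop

Collecting: FIRST(X) = { '(', 'g' }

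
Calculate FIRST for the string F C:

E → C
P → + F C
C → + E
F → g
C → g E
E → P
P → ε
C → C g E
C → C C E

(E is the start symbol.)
FIRST sets of the non-terminals involved (from the grammar, by fixed-point iteration):
  FIRST(F) = { 'g' }

To compute FIRST(F C), process the symbols left to right:
Symbol F is a non-terminal. Add FIRST(F) \ {ε} = { 'g' }
F is not nullable (ε ∉ FIRST(F)), so stop here.
FIRST(F C) = { 'g' }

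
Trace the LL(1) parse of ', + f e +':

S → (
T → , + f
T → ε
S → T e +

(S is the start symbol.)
Stack is shown with the top on the left.

Stack        Input        Action
--------------------------------
S $          , + f e + $  output S → T e +
T e + $      , + f e + $  output T → , + f
, + f e + $  , + f e + $  match ','
+ f e + $    + f e + $    match '+'
f e + $      f e + $      match 'f'
e + $        e + $        match 'e'
+ $          + $          match '+'
$            $            accept

The string is accepted.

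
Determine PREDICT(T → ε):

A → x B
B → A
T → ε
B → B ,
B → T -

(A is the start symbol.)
PREDICT(T → ε) = (FIRST(RHS) \ {ε}) ∪ (FOLLOW(T) if ε ∈ FIRST(RHS), i.e. RHS ⇒* ε)
The right-hand side is ε (FIRST(ε) = { ε }), so the predict set is FOLLOW(T) = { '-' }
PREDICT(T → ε) = { '-' }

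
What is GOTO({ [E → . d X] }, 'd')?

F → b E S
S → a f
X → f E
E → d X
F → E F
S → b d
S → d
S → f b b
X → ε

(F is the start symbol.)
{ [E → d . X], [X → . f E], [X → .] }

GOTO(I, 'd') = CLOSURE({ [A → αX.β] : [A → α.Xβ] ∈ I, X = 'd' })

Items with dot before 'd', with the dot advanced:
  [E → . d X] → [E → d . X]
Closure of the advanced items:
  [E → d . X] has the dot before X: add [X → . f E], [X → .]

GOTO = { [E → d . X], [X → . f E], [X → .] }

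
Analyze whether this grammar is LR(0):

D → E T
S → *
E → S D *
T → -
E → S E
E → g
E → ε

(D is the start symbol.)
No. Shift-reduce conflict between [E → .] and [E → . g]

Augment with D' → D and build the canonical LR(0) collection (I0 = CLOSURE({[D' → . D]}), then GOTO on every symbol after a dot until no new states appear). It has 11 states:
  I0: { [D → . E T], [D' → . D], [E → . S D *], [E → . S E], [E → . g], [E → .], [S → . *] }  — shift, reduce
  I1: { [S → * .] }  — reduce
  I2: { [D' → D .] }  — accept
  I3: { [D → E . T], [T → . -] }  — shift
  I4: { [D → . E T], [E → . S D *], [E → . S E], [E → . g], [E → .], [E → S . D *], [E → S . E], [S → . *] }  — shift, reduce
  I5: { [E → g .] }  — reduce
  I6: { [E → S D . *] }  — shift
  I7: { [D → E . T], [E → S E .], [T → . -] }  — shift, reduce
  I8: { [T → - .] }  — reduce
  I9: { [D → E T .] }  — reduce
  I10: { [E → S D * .] }  — reduce

Conflict in state I0:
  Shift-reduce conflict between [E → .] and [E → . g]
So the grammar is NOT LR(0).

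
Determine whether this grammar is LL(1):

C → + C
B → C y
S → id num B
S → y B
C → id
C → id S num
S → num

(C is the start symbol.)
No. Predict set conflict for C: { 'id' }

For C:
  PREDICT(C → '+' C) = { '+' }
  PREDICT(C → id) = { 'id' }
  PREDICT(C → id S num) = { 'id' }
For S:
  PREDICT(S → id num B) = { 'id' }
  PREDICT(S → y B) = { 'y' }
  PREDICT(S → num) = { 'num' }
B has a single production, so nothing to check there.

Conflict found: Predict set conflict for C: { 'id' }
The grammar is NOT LL(1).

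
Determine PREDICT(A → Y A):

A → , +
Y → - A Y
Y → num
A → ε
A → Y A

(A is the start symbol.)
PREDICT(A → Y A) = (FIRST(RHS) \ {ε}) ∪ (FOLLOW(A) if ε ∈ FIRST(RHS), i.e. RHS ⇒* ε)
FIRST(Y) = { '-', 'num' }
FIRST(Y A) = { '-', 'num' }
ε ∉ FIRST(Y A), so FOLLOW(A) is not added.
PREDICT(A → Y A) = { '-', 'num' }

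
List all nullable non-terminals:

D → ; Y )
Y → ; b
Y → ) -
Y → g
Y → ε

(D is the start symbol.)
{ 'Y' }

A non-terminal is nullable if it can derive ε (the empty string): either it has an ε-production, or it has a production whose right-hand side consists entirely of nullable non-terminals.

ε-productions: Y → ε
So Y is immediately nullable.
No further non-terminal can be added: every production for the remaining non-terminals contains a terminal or a non-nullable non-terminal.
Nullable = { 'Y' }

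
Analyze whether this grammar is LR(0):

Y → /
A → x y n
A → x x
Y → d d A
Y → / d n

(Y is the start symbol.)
No. Shift-reduce conflict between [Y → / .] and [Y → / . d n]

A grammar is LR(0) if no state in the canonical LR(0) collection has:
  - both a shift item (dot before a terminal) and a complete item (shift-reduce conflict), or
  - two or more complete items (reduce-reduce conflict; the accept item [Y' → Y .] counts as a complete item here).

Augment with Y' → Y and build the canonical LR(0) collection (I0 = CLOSURE({[Y' → . Y]}), then GOTO on every symbol after a dot until no new states appear). It has 12 states:
  I0: { [Y → . / d n], [Y → . /], [Y → . d d A], [Y' → . Y] }  — shift
  I1: { [Y → / . d n], [Y → / .] }  — shift, reduce
  I2: { [Y' → Y .] }  — accept
  I3: { [Y → d . d A] }  — shift
  I4: { [A → . x x], [A → . x y n], [Y → d d . A] }  — shift
  I5: { [Y → d d A .] }  — reduce
  I6: { [A → x . x], [A → x . y n] }  — shift
  I7: { [A → x x .] }  — reduce
  I8: { [A → x y . n] }  — shift
  I9: { [A → x y n .] }  — reduce
  I10: { [Y → / d . n] }  — shift
  I11: { [Y → / d n .] }  — reduce

Conflict in state I1:
  Shift-reduce conflict between [Y → / .] and [Y → / . d n]
So the grammar is NOT LR(0).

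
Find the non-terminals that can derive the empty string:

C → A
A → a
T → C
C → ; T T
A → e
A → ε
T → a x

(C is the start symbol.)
{ 'A', 'C', 'T' }

A non-terminal is nullable if it can derive ε (the empty string): either it has an ε-production, or it has a production whose right-hand side consists entirely of nullable non-terminals.

ε-productions: A → ε
So A is immediately nullable.
C → A: every symbol on the right is nullable, so C is nullable too.
T → C: every symbol on the right is nullable, so T is nullable too.
Every non-terminal is now nullable.
Nullable = { 'A', 'C', 'T' }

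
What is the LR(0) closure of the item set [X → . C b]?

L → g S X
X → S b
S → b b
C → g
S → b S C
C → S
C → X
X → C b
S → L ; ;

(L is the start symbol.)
Start with: [X → . C b]
  [X → . C b] has the dot before C: add [C → . g], [C → . S], [C → . X]
  [C → . S] has the dot before S: add [S → . b b], [S → . b S C], [S → . L ; ;]
  [C → . X] has the dot before X: add [X → . S b]
  [S → . L ; ;] has the dot before L: add [L → . g S X]
No further items can be added.

CLOSURE = { [C → . S], [C → . X], [C → . g], [L → . g S X], [S → . L ; ;], [S → . b S C], [S → . b b], [X → . C b], [X → . S b] }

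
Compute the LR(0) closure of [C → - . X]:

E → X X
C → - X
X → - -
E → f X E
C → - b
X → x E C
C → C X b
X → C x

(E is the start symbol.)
{ [C → - . X], [C → . - X], [C → . - b], [C → . C X b], [X → . - -], [X → . C x], [X → . x E C] }

To compute CLOSURE, for each item [A → α.Bβ] where B is a non-terminal, add [B → .γ] for all productions B → γ; repeat for the newly added items until nothing changes.

Start with: [C → - . X]
  [C → - . X] has the dot before X: add [X → . - -], [X → . x E C], [X → . C x]
  [X → . C x] has the dot before C: add [C → . - X], [C → . - b], [C → . C X b]
No further items can be added.

CLOSURE = { [C → - . X], [C → . - X], [C → . - b], [C → . C X b], [X → . - -], [X → . C x], [X → . x E C] }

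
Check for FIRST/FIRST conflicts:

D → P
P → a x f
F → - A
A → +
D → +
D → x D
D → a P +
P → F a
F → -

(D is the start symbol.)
Yes. D → P / D → a P '+' on { 'a' }; F → '-' A / F → '-' on { '-' }

A FIRST/FIRST conflict occurs when two productions N → α and N → β for the same non-terminal have FIRST(α) ∩ FIRST(β) ≠ ∅ (with ε ∈ FIRST of a nullable right-hand side, so two nullable alternatives also conflict).

FIRST sets of the non-terminals at (or reachable through a nullable prefix from) the front of some alternative:
  FIRST(P) = { '-', 'a' }
  FIRST(F) = { '-' }

Productions for D:
  D → P: FIRST = { '-', 'a' }
  D → +: FIRST = { '+' }
  D → x D: FIRST = { 'x' }
  D → a P +: FIRST = { 'a' }
Productions for P:
  P → a x f: FIRST = { 'a' }
  P → F a: FIRST = { '-' }
Productions for F:
  F → - A: FIRST = { '-' }
  F → -: FIRST = { '-' }
A has only one production, so no FIRST/FIRST conflict is possible there.

Conflict for D: D → P and D → a P +
  Overlap: { 'a' }
Conflict for F: F → - A and F → -
  Overlap: { '-' }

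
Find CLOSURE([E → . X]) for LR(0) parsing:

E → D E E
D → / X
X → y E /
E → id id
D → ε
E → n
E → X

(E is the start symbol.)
To compute CLOSURE, for each item [A → α.Bβ] where B is a non-terminal, add [B → .γ] for all productions B → γ; repeat for the newly added items until nothing changes.

Start with: [E → . X]
  [E → . X] has the dot before X: add [X → . y E /]
No further items can be added.

CLOSURE = { [E → . X], [X → . y E /] }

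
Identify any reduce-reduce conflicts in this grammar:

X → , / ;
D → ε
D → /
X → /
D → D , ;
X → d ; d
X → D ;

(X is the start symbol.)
Augment with X' → X and build the canonical LR(0) collection (I0 = CLOSURE({[X' → . X]}), then GOTO on every symbol after a dot until no new states appear). It has 13 states:
  I0: { [D → . /], [D → . D , ;], [D → .], [X → . , / ;], [X → . /], [X → . D ;], [X → . d ; d], [X' → . X] }  — shift, reduce
  I1: { [X → , . / ;] }  — shift
  I2: { [D → / .], [X → / .] }  — 2 reduces
  I3: { [D → D . , ;], [X → D . ;] }  — shift
  I4: { [X' → X .] }  — accept
  I5: { [X → d . ; d] }  — shift
  I6: { [X → d ; . d] }  — shift
  I7: { [X → d ; d .] }  — reduce
  I8: { [D → D , . ;] }  — shift
  I9: { [X → D ; .] }  — reduce
  I10: { [D → D , ; .] }  — reduce
  I11: { [X → , / . ;] }  — shift
  I12: { [X → , / ; .] }  — reduce

I2 contains complete items [D → / .], [X → / .] — reduce-reduce conflict.

Answer: Yes — I2: [D → / .] vs [X → / .]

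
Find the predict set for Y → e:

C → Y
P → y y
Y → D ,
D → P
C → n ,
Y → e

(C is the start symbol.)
{ 'e' }

PREDICT(Y → e) = (FIRST(RHS) \ {ε}) ∪ (FOLLOW(Y) if ε ∈ FIRST(RHS), i.e. RHS ⇒* ε)
FIRST(e) = { 'e' }
ε ∉ FIRST(e), so FOLLOW(Y) is not added.
PREDICT(Y → e) = { 'e' }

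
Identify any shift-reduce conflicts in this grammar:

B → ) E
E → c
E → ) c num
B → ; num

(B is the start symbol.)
No shift-reduce conflicts

A shift-reduce conflict occurs when an LR(0) state has both:
  - a complete (reduce) item [A → α .] (dot at the end), and
  - a shift item [B → β . c γ] (dot before a terminal).

Augment with B' → B and build the canonical LR(0) collection (I0 = CLOSURE({[B' → . B]}), then GOTO on every symbol after a dot until no new states appear). It has 10 states:
  I0: { [B → . ) E], [B → . ; num], [B' → . B] }  — shift
  I1: { [B → ) . E], [E → . ) c num], [E → . c] }  — shift
  I2: { [B → ; . num] }  — shift
  I3: { [B' → B .] }  — accept
  I4: { [B → ; num .] }  — reduce
  I5: { [E → ) . c num] }  — shift
  I6: { [B → ) E .] }  — reduce
  I7: { [E → c .] }  — reduce
  I8: { [E → ) c . num] }  — shift
  I9: { [E → ) c num .] }  — reduce

No state contains both a complete item and a shift item.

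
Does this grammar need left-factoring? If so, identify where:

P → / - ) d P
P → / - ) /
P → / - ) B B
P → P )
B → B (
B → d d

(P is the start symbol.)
Yes, P has productions with common prefix '/ - )'

Left-factoring is needed when two productions for the same non-terminal
share a common prefix on the right-hand side.

Productions for P:
  P → / - ) d P
  P → / - ) /
  P → / - ) B B
  P → P )
Productions for B:
  B → B (
  B → d d

Found common prefix '/ - )' in productions for P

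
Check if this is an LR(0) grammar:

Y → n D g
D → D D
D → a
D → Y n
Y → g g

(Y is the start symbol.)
No. Shift-reduce conflict between [D → D D .] and [D → . a]

A grammar is LR(0) if no state in the canonical LR(0) collection has:
  - both a shift item (dot before a terminal) and a complete item (shift-reduce conflict), or
  - two or more complete items (reduce-reduce conflict; the accept item [Y' → Y .] counts as a complete item here).

Augment with Y' → Y and build the canonical LR(0) collection (I0 = CLOSURE({[Y' → . Y]}), then GOTO on every symbol after a dot until no new states appear). It has 11 states:
  I0: { [Y → . g g], [Y → . n D g], [Y' → . Y] }  — shift
  I1: { [Y' → Y .] }  — accept
  I2: { [Y → g . g] }  — shift
  I3: { [D → . D D], [D → . Y n], [D → . a], [Y → . g g], [Y → . n D g], [Y → n . D g] }  — shift
  I4: { [D → . D D], [D → . Y n], [D → . a], [D → D . D], [Y → . g g], [Y → . n D g], [Y → n D . g] }  — shift
  I5: { [D → Y . n] }  — shift
  I6: { [D → a .] }  — reduce
  I7: { [D → Y n .] }  — reduce
  I8: { [D → . D D], [D → . Y n], [D → . a], [D → D . D], [D → D D .], [Y → . g g], [Y → . n D g] }  — shift, reduce
  I9: { [Y → g . g], [Y → n D g .] }  — shift, reduce
  I10: { [Y → g g .] }  — reduce

Conflict in state I8:
  Shift-reduce conflict between [D → D D .] and [D → . a]
So the grammar is NOT LR(0).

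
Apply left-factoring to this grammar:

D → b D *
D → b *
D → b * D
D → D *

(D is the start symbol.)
Left-factoring transforms A → αβ₁ | αβ₂ into A → αA' and A' → β₁ | β₂
(α is the longest common prefix among the alternatives). Repeat until
no nonterminal has two alternatives with a common prefix.

Round 1: D has alternatives sharing prefix 'b'. Introduce D': D → b D'
  Add: D' → D *
  Add: D' → *
  Add: D' → * D

Round 2: D' has alternatives sharing prefix '*'. Introduce D'': D' → * D''
  Add: D'' → ε
  Add: D'' → D

No remaining common prefixes — done.

Resulting grammar:
D → b D'
D' → D *
D' → * D''
D'' → ε
D'' → D
D → D *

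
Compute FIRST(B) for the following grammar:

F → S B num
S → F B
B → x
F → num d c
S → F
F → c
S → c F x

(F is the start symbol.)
To compute FIRST(B), examine every production with B on the left-hand side, reading each right-hand side left to right until a non-nullable symbol is reached.

From B → x:
  - x is a terminal: add 'x' and stop

Collecting: FIRST(B) = { 'x' }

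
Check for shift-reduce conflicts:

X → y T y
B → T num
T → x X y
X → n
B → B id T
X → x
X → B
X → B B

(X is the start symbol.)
Augment with X' → X and build the canonical LR(0) collection (I0 = CLOSURE({[X' → . X]}), then GOTO on every symbol after a dot until no new states appear). It has 16 states:
  I0: { [B → . B id T], [B → . T num], [T → . x X y], [X → . B B], [X → . B], [X → . n], [X → . x], [X → . y T y], [X' → . X] }  — shift
  I1: { [B → . B id T], [B → . T num], [B → B . id T], [T → . x X y], [X → B . B], [X → B .] }  — shift, reduce
  I2: { [B → T . num] }  — shift
  I3: { [X' → X .] }  — accept
  I4: { [X → n .] }  — reduce
  I5: { [B → . B id T], [B → . T num], [T → . x X y], [T → x . X y], [X → . B B], [X → . B], [X → . n], [X → . x], [X → . y T y], [X → x .] }  — shift, reduce
  I6: { [T → . x X y], [X → y . T y] }  — shift
  I7: { [X → y T . y] }  — shift
  I8: { [B → . B id T], [B → . T num], [T → . x X y], [T → x . X y], [X → . B B], [X → . B], [X → . n], [X → . x], [X → . y T y] }  — shift
  I9: { [T → x X . y] }  — shift
  I10: { [T → x X y .] }  — reduce
  I11: { [X → y T y .] }  — reduce
  I12: { [B → T num .] }  — reduce
  I13: { [B → B . id T], [X → B B .] }  — shift, reduce
  I14: { [B → B id . T], [T → . x X y] }  — shift
  I15: { [B → B id T .] }  — reduce

I1 contains reduce item [X → B .] and shift items [B → B . id T], [T → . x X y] — shift-reduce conflict.
I5 contains reduce item [X → x .] and shift items [T → . x X y], [X → . n], [X → . x], [X → . y T y] — shift-reduce conflict.
I13 contains reduce item [X → B B .] and shift item [B → B . id T] — shift-reduce conflict.

Answer: Yes — I1: [X → B .] vs [B → B . id T]; I5: [X → x .] vs [T → . x X y]; I13: [X → B B .] vs [B → B . id T]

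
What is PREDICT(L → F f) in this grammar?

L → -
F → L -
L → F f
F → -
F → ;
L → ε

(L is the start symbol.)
{ '-', ';' }

PREDICT(L → F f) = (FIRST(RHS) \ {ε}) ∪ (FOLLOW(L) if ε ∈ FIRST(RHS), i.e. RHS ⇒* ε)
FIRST(F) = { '-', ';' }
FIRST(F f) = { '-', ';' }
ε ∉ FIRST(F f), so FOLLOW(L) is not added.
PREDICT(L → F f) = { '-', ';' }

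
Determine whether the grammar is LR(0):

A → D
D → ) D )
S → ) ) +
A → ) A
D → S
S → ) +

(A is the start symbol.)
No. Shift-reduce conflict between [A → D .] and [D → ) D . )]

A grammar is LR(0) if no state in the canonical LR(0) collection has:
  - both a shift item (dot before a terminal) and a complete item (shift-reduce conflict), or
  - two or more complete items (reduce-reduce conflict; the accept item [A' → A .] counts as a complete item here).

Augment with A' → A and build the canonical LR(0) collection (I0 = CLOSURE({[A' → . A]}), then GOTO on every symbol after a dot until no new states appear). It has 11 states:
  I0: { [A → . ) A], [A → . D], [A' → . A], [D → . ) D )], [D → . S], [S → . ) ) +], [S → . ) +] }  — shift
  I1: { [A → ) . A], [A → . ) A], [A → . D], [D → ) . D )], [D → . ) D )], [D → . S], [S → ) . ) +], [S → ) . +], [S → . ) ) +], [S → . ) +] }  — shift
  I2: { [A' → A .] }  — accept
  I3: { [A → D .] }  — reduce
  I4: { [D → S .] }  — reduce
  I5: { [A → ) . A], [A → . ) A], [A → . D], [D → ) . D )], [D → . ) D )], [D → . S], [S → ) ) . +], [S → ) . ) +], [S → ) . +], [S → . ) ) +], [S → . ) +] }  — shift
  I6: { [S → ) + .] }  — reduce
  I7: { [A → ) A .] }  — reduce
  I8: { [A → D .], [D → ) D . )] }  — shift, reduce
  I9: { [D → ) D ) .] }  — reduce
  I10: { [S → ) ) + .], [S → ) + .] }  — 2 reduces

Conflict in state I8:
  Shift-reduce conflict between [A → D .] and [D → ) D . )]
So the grammar is NOT LR(0).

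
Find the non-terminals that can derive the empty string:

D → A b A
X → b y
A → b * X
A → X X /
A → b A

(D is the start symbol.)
None

A non-terminal is nullable if it can derive ε (the empty string): either it has an ε-production, or it has a production whose right-hand side consists entirely of nullable non-terminals.

There are no ε-productions, so no non-terminal can derive ε.
No non-terminals are nullable.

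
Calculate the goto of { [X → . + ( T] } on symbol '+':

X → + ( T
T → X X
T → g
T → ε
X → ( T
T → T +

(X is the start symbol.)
{ [X → + . ( T] }

GOTO(I, '+') = CLOSURE({ [A → αX.β] : [A → α.Xβ] ∈ I, X = '+' })

Items with dot before '+', with the dot advanced:
  [X → . + ( T] → [X → + . ( T]
Closure adds nothing (no advanced item has the dot before a non-terminal).

GOTO = { [X → + . ( T] }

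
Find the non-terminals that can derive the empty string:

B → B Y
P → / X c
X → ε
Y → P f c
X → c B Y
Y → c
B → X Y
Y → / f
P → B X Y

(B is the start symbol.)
ε-productions: X → ε
So X is immediately nullable.
No further non-terminal can be added: every production for the remaining non-terminals contains a terminal or a non-nullable non-terminal.
Nullable = { 'X' }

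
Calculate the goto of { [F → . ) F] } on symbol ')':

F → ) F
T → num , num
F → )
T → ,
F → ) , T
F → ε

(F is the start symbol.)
{ [F → ) . F], [F → . ) , T], [F → . ) F], [F → . )], [F → .] }

GOTO(I, ')') = CLOSURE({ [A → αX.β] : [A → α.Xβ] ∈ I, X = ')' })

Items with dot before ')', with the dot advanced:
  [F → . ) F] → [F → ) . F]
Closure of the advanced items:
  [F → ) . F] has the dot before F: add [F → . ) F], [F → . )], [F → . ) , T], [F → .]

GOTO = { [F → ) . F], [F → . ) , T], [F → . ) F], [F → . )], [F → .] }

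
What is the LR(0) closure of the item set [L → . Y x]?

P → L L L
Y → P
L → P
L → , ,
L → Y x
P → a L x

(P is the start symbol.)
{ [L → . , ,], [L → . P], [L → . Y x], [P → . L L L], [P → . a L x], [Y → . P] }

To compute CLOSURE, for each item [A → α.Bβ] where B is a non-terminal, add [B → .γ] for all productions B → γ; repeat for the newly added items until nothing changes.

Start with: [L → . Y x]
  [L → . Y x] has the dot before Y: add [Y → . P]
  [Y → . P] has the dot before P: add [P → . L L L], [P → . a L x]
  [P → . L L L] has the dot before L: add [L → . P], [L → . , ,]
No further items can be added.

CLOSURE = { [L → . , ,], [L → . P], [L → . Y x], [P → . L L L], [P → . a L x], [Y → . P] }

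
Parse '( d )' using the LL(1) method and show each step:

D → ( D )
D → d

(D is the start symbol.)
Stack is shown with the top on the left.

Stack    Input    Action
------------------------
D $      ( d ) $  output D → ( D )
( D ) $  ( d ) $  match '('
D ) $    d ) $    output D → d
d ) $    d ) $    match 'd'
) $      ) $      match ')'
$        $        accept

The string is accepted.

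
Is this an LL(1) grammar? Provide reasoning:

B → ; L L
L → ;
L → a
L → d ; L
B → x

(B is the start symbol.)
Yes, the grammar is LL(1).

A grammar is LL(1) if for each non-terminal N with multiple productions, the predict sets of those productions are pairwise disjoint, where PREDICT(N → α) = (FIRST(α) \ {ε}) ∪ (FOLLOW(N) if α ⇒* ε).

For B:
  PREDICT(B → ';' L L) = { ';' }
  PREDICT(B → x) = { 'x' }
For L:
  PREDICT(L → ';') = { ';' }
  PREDICT(L → a) = { 'a' }
  PREDICT(L → d ';' L) = { 'd' }

All predict sets are disjoint. The grammar IS LL(1).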